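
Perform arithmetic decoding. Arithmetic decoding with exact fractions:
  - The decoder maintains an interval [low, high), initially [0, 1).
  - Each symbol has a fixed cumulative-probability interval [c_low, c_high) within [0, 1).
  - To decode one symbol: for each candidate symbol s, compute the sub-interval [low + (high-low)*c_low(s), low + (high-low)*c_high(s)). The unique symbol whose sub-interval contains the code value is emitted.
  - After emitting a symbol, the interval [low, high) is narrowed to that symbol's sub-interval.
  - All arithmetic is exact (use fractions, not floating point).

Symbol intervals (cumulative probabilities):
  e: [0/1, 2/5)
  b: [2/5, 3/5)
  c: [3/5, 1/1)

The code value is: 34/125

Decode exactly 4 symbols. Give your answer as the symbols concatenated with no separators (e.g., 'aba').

Step 1: interval [0/1, 1/1), width = 1/1 - 0/1 = 1/1
  'e': [0/1 + 1/1*0/1, 0/1 + 1/1*2/5) = [0/1, 2/5) <- contains code 34/125
  'b': [0/1 + 1/1*2/5, 0/1 + 1/1*3/5) = [2/5, 3/5)
  'c': [0/1 + 1/1*3/5, 0/1 + 1/1*1/1) = [3/5, 1/1)
  emit 'e', narrow to [0/1, 2/5)
Step 2: interval [0/1, 2/5), width = 2/5 - 0/1 = 2/5
  'e': [0/1 + 2/5*0/1, 0/1 + 2/5*2/5) = [0/1, 4/25)
  'b': [0/1 + 2/5*2/5, 0/1 + 2/5*3/5) = [4/25, 6/25)
  'c': [0/1 + 2/5*3/5, 0/1 + 2/5*1/1) = [6/25, 2/5) <- contains code 34/125
  emit 'c', narrow to [6/25, 2/5)
Step 3: interval [6/25, 2/5), width = 2/5 - 6/25 = 4/25
  'e': [6/25 + 4/25*0/1, 6/25 + 4/25*2/5) = [6/25, 38/125) <- contains code 34/125
  'b': [6/25 + 4/25*2/5, 6/25 + 4/25*3/5) = [38/125, 42/125)
  'c': [6/25 + 4/25*3/5, 6/25 + 4/25*1/1) = [42/125, 2/5)
  emit 'e', narrow to [6/25, 38/125)
Step 4: interval [6/25, 38/125), width = 38/125 - 6/25 = 8/125
  'e': [6/25 + 8/125*0/1, 6/25 + 8/125*2/5) = [6/25, 166/625)
  'b': [6/25 + 8/125*2/5, 6/25 + 8/125*3/5) = [166/625, 174/625) <- contains code 34/125
  'c': [6/25 + 8/125*3/5, 6/25 + 8/125*1/1) = [174/625, 38/125)
  emit 'b', narrow to [166/625, 174/625)

Answer: eceb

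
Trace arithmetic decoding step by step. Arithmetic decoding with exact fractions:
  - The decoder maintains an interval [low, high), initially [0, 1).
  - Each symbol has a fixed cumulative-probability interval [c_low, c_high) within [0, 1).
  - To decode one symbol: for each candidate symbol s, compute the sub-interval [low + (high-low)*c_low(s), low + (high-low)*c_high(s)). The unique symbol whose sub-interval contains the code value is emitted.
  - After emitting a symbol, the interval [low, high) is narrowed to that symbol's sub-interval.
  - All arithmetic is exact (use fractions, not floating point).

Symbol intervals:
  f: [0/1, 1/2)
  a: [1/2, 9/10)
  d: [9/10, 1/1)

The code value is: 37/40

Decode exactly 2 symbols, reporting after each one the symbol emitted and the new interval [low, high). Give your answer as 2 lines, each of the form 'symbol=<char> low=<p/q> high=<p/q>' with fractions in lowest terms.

Step 1: interval [0/1, 1/1), width = 1/1 - 0/1 = 1/1
  'f': [0/1 + 1/1*0/1, 0/1 + 1/1*1/2) = [0/1, 1/2)
  'a': [0/1 + 1/1*1/2, 0/1 + 1/1*9/10) = [1/2, 9/10)
  'd': [0/1 + 1/1*9/10, 0/1 + 1/1*1/1) = [9/10, 1/1) <- contains code 37/40
  emit 'd', narrow to [9/10, 1/1)
Step 2: interval [9/10, 1/1), width = 1/1 - 9/10 = 1/10
  'f': [9/10 + 1/10*0/1, 9/10 + 1/10*1/2) = [9/10, 19/20) <- contains code 37/40
  'a': [9/10 + 1/10*1/2, 9/10 + 1/10*9/10) = [19/20, 99/100)
  'd': [9/10 + 1/10*9/10, 9/10 + 1/10*1/1) = [99/100, 1/1)
  emit 'f', narrow to [9/10, 19/20)

Answer: symbol=d low=9/10 high=1/1
symbol=f low=9/10 high=19/20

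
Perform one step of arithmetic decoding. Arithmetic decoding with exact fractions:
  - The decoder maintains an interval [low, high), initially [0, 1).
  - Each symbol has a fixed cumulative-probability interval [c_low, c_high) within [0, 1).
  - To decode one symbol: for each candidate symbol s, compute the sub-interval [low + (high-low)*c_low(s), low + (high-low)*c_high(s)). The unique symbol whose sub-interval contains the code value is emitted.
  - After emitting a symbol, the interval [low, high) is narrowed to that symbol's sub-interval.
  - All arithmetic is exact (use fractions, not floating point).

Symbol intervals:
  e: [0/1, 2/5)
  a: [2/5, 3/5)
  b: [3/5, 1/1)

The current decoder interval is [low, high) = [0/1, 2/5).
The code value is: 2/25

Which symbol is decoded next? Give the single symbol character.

Answer: e

Derivation:
Interval width = high − low = 2/5 − 0/1 = 2/5
Scaled code = (code − low) / width = (2/25 − 0/1) / 2/5 = 1/5
  e: [0/1, 2/5) ← scaled code falls here ✓
  a: [2/5, 3/5) 
  b: [3/5, 1/1) 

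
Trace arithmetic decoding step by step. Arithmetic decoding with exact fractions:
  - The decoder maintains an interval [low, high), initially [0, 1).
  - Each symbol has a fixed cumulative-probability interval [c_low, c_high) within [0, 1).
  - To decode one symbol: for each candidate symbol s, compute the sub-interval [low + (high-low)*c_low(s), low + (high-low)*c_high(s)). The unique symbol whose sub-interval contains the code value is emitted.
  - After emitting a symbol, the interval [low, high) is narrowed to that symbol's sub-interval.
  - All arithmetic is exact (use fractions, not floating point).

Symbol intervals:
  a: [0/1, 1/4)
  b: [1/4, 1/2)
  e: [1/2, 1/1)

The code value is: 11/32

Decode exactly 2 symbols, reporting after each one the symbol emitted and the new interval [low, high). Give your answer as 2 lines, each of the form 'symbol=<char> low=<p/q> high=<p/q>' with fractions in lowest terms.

Step 1: interval [0/1, 1/1), width = 1/1 - 0/1 = 1/1
  'a': [0/1 + 1/1*0/1, 0/1 + 1/1*1/4) = [0/1, 1/4)
  'b': [0/1 + 1/1*1/4, 0/1 + 1/1*1/2) = [1/4, 1/2) <- contains code 11/32
  'e': [0/1 + 1/1*1/2, 0/1 + 1/1*1/1) = [1/2, 1/1)
  emit 'b', narrow to [1/4, 1/2)
Step 2: interval [1/4, 1/2), width = 1/2 - 1/4 = 1/4
  'a': [1/4 + 1/4*0/1, 1/4 + 1/4*1/4) = [1/4, 5/16)
  'b': [1/4 + 1/4*1/4, 1/4 + 1/4*1/2) = [5/16, 3/8) <- contains code 11/32
  'e': [1/4 + 1/4*1/2, 1/4 + 1/4*1/1) = [3/8, 1/2)
  emit 'b', narrow to [5/16, 3/8)

Answer: symbol=b low=1/4 high=1/2
symbol=b low=5/16 high=3/8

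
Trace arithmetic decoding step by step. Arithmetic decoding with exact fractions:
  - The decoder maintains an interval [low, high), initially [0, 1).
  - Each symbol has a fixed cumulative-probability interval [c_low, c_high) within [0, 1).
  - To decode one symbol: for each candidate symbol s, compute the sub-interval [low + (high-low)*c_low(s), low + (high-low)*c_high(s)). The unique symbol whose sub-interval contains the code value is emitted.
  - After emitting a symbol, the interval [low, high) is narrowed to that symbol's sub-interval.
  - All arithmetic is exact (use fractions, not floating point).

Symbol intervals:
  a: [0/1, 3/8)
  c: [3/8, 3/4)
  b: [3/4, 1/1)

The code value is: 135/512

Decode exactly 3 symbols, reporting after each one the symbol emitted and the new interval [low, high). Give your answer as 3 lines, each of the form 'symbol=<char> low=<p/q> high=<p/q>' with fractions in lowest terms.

Answer: symbol=a low=0/1 high=3/8
symbol=c low=9/64 high=9/32
symbol=b low=63/256 high=9/32

Derivation:
Step 1: interval [0/1, 1/1), width = 1/1 - 0/1 = 1/1
  'a': [0/1 + 1/1*0/1, 0/1 + 1/1*3/8) = [0/1, 3/8) <- contains code 135/512
  'c': [0/1 + 1/1*3/8, 0/1 + 1/1*3/4) = [3/8, 3/4)
  'b': [0/1 + 1/1*3/4, 0/1 + 1/1*1/1) = [3/4, 1/1)
  emit 'a', narrow to [0/1, 3/8)
Step 2: interval [0/1, 3/8), width = 3/8 - 0/1 = 3/8
  'a': [0/1 + 3/8*0/1, 0/1 + 3/8*3/8) = [0/1, 9/64)
  'c': [0/1 + 3/8*3/8, 0/1 + 3/8*3/4) = [9/64, 9/32) <- contains code 135/512
  'b': [0/1 + 3/8*3/4, 0/1 + 3/8*1/1) = [9/32, 3/8)
  emit 'c', narrow to [9/64, 9/32)
Step 3: interval [9/64, 9/32), width = 9/32 - 9/64 = 9/64
  'a': [9/64 + 9/64*0/1, 9/64 + 9/64*3/8) = [9/64, 99/512)
  'c': [9/64 + 9/64*3/8, 9/64 + 9/64*3/4) = [99/512, 63/256)
  'b': [9/64 + 9/64*3/4, 9/64 + 9/64*1/1) = [63/256, 9/32) <- contains code 135/512
  emit 'b', narrow to [63/256, 9/32)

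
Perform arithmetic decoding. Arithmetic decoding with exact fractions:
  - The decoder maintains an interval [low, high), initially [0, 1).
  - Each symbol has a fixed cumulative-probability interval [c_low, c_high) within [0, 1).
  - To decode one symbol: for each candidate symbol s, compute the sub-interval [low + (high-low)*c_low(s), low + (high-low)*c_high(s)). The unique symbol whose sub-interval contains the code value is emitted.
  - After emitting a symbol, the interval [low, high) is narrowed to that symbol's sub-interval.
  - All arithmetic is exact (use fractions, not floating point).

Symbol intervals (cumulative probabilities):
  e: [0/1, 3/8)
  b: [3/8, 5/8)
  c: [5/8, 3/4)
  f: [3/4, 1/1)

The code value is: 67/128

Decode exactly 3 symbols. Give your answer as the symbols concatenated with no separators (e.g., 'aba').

Answer: bbf

Derivation:
Step 1: interval [0/1, 1/1), width = 1/1 - 0/1 = 1/1
  'e': [0/1 + 1/1*0/1, 0/1 + 1/1*3/8) = [0/1, 3/8)
  'b': [0/1 + 1/1*3/8, 0/1 + 1/1*5/8) = [3/8, 5/8) <- contains code 67/128
  'c': [0/1 + 1/1*5/8, 0/1 + 1/1*3/4) = [5/8, 3/4)
  'f': [0/1 + 1/1*3/4, 0/1 + 1/1*1/1) = [3/4, 1/1)
  emit 'b', narrow to [3/8, 5/8)
Step 2: interval [3/8, 5/8), width = 5/8 - 3/8 = 1/4
  'e': [3/8 + 1/4*0/1, 3/8 + 1/4*3/8) = [3/8, 15/32)
  'b': [3/8 + 1/4*3/8, 3/8 + 1/4*5/8) = [15/32, 17/32) <- contains code 67/128
  'c': [3/8 + 1/4*5/8, 3/8 + 1/4*3/4) = [17/32, 9/16)
  'f': [3/8 + 1/4*3/4, 3/8 + 1/4*1/1) = [9/16, 5/8)
  emit 'b', narrow to [15/32, 17/32)
Step 3: interval [15/32, 17/32), width = 17/32 - 15/32 = 1/16
  'e': [15/32 + 1/16*0/1, 15/32 + 1/16*3/8) = [15/32, 63/128)
  'b': [15/32 + 1/16*3/8, 15/32 + 1/16*5/8) = [63/128, 65/128)
  'c': [15/32 + 1/16*5/8, 15/32 + 1/16*3/4) = [65/128, 33/64)
  'f': [15/32 + 1/16*3/4, 15/32 + 1/16*1/1) = [33/64, 17/32) <- contains code 67/128
  emit 'f', narrow to [33/64, 17/32)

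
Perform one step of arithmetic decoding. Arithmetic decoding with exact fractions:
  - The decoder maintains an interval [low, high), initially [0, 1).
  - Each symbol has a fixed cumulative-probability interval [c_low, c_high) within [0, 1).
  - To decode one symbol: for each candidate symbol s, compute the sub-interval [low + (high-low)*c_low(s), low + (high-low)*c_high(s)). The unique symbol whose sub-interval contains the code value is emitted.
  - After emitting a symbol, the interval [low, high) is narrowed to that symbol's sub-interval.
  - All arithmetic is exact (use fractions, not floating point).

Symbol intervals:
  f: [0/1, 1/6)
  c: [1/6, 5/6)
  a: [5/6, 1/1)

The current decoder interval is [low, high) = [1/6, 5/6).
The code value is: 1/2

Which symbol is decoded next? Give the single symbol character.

Answer: c

Derivation:
Interval width = high − low = 5/6 − 1/6 = 2/3
Scaled code = (code − low) / width = (1/2 − 1/6) / 2/3 = 1/2
  f: [0/1, 1/6) 
  c: [1/6, 5/6) ← scaled code falls here ✓
  a: [5/6, 1/1) 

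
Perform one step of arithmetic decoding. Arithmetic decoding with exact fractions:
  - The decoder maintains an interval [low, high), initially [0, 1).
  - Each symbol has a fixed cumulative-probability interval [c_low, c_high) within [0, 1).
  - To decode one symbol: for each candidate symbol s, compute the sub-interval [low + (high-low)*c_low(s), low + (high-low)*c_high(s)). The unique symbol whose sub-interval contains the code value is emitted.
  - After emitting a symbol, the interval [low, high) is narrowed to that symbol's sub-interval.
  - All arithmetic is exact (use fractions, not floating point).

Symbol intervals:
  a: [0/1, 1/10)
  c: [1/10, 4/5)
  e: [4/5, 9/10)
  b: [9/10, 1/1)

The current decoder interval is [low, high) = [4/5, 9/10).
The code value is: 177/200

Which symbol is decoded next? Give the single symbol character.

Interval width = high − low = 9/10 − 4/5 = 1/10
Scaled code = (code − low) / width = (177/200 − 4/5) / 1/10 = 17/20
  a: [0/1, 1/10) 
  c: [1/10, 4/5) 
  e: [4/5, 9/10) ← scaled code falls here ✓
  b: [9/10, 1/1) 

Answer: e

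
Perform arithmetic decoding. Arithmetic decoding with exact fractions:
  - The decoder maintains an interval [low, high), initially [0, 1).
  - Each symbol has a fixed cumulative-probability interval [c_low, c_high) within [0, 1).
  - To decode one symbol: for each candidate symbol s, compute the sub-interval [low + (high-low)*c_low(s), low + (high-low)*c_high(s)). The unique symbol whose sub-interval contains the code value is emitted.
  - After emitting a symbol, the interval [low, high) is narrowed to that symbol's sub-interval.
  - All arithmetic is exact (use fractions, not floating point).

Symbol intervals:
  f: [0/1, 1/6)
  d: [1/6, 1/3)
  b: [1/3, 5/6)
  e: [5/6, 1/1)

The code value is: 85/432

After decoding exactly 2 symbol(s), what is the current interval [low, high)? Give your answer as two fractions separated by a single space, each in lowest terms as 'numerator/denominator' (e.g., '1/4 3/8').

Answer: 7/36 2/9

Derivation:
Step 1: interval [0/1, 1/1), width = 1/1 - 0/1 = 1/1
  'f': [0/1 + 1/1*0/1, 0/1 + 1/1*1/6) = [0/1, 1/6)
  'd': [0/1 + 1/1*1/6, 0/1 + 1/1*1/3) = [1/6, 1/3) <- contains code 85/432
  'b': [0/1 + 1/1*1/3, 0/1 + 1/1*5/6) = [1/3, 5/6)
  'e': [0/1 + 1/1*5/6, 0/1 + 1/1*1/1) = [5/6, 1/1)
  emit 'd', narrow to [1/6, 1/3)
Step 2: interval [1/6, 1/3), width = 1/3 - 1/6 = 1/6
  'f': [1/6 + 1/6*0/1, 1/6 + 1/6*1/6) = [1/6, 7/36)
  'd': [1/6 + 1/6*1/6, 1/6 + 1/6*1/3) = [7/36, 2/9) <- contains code 85/432
  'b': [1/6 + 1/6*1/3, 1/6 + 1/6*5/6) = [2/9, 11/36)
  'e': [1/6 + 1/6*5/6, 1/6 + 1/6*1/1) = [11/36, 1/3)
  emit 'd', narrow to [7/36, 2/9)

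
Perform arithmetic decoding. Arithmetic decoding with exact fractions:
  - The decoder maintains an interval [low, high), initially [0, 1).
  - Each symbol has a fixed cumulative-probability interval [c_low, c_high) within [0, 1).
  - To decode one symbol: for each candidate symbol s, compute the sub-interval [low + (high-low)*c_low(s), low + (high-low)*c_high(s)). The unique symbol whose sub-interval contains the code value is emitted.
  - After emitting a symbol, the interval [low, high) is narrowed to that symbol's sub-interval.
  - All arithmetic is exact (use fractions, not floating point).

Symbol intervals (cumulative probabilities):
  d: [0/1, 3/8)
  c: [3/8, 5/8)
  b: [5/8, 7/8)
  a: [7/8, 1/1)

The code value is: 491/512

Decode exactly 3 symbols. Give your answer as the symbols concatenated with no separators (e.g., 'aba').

Step 1: interval [0/1, 1/1), width = 1/1 - 0/1 = 1/1
  'd': [0/1 + 1/1*0/1, 0/1 + 1/1*3/8) = [0/1, 3/8)
  'c': [0/1 + 1/1*3/8, 0/1 + 1/1*5/8) = [3/8, 5/8)
  'b': [0/1 + 1/1*5/8, 0/1 + 1/1*7/8) = [5/8, 7/8)
  'a': [0/1 + 1/1*7/8, 0/1 + 1/1*1/1) = [7/8, 1/1) <- contains code 491/512
  emit 'a', narrow to [7/8, 1/1)
Step 2: interval [7/8, 1/1), width = 1/1 - 7/8 = 1/8
  'd': [7/8 + 1/8*0/1, 7/8 + 1/8*3/8) = [7/8, 59/64)
  'c': [7/8 + 1/8*3/8, 7/8 + 1/8*5/8) = [59/64, 61/64)
  'b': [7/8 + 1/8*5/8, 7/8 + 1/8*7/8) = [61/64, 63/64) <- contains code 491/512
  'a': [7/8 + 1/8*7/8, 7/8 + 1/8*1/1) = [63/64, 1/1)
  emit 'b', narrow to [61/64, 63/64)
Step 3: interval [61/64, 63/64), width = 63/64 - 61/64 = 1/32
  'd': [61/64 + 1/32*0/1, 61/64 + 1/32*3/8) = [61/64, 247/256) <- contains code 491/512
  'c': [61/64 + 1/32*3/8, 61/64 + 1/32*5/8) = [247/256, 249/256)
  'b': [61/64 + 1/32*5/8, 61/64 + 1/32*7/8) = [249/256, 251/256)
  'a': [61/64 + 1/32*7/8, 61/64 + 1/32*1/1) = [251/256, 63/64)
  emit 'd', narrow to [61/64, 247/256)

Answer: abd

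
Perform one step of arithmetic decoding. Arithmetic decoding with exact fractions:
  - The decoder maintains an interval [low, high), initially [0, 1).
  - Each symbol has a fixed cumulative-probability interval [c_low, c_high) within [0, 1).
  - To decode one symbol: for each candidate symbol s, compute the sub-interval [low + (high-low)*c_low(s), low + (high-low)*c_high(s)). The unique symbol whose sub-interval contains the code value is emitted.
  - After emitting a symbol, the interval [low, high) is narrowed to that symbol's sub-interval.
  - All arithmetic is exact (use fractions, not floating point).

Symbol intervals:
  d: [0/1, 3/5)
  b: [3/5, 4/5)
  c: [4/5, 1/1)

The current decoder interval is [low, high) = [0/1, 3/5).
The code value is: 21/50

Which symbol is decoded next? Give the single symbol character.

Interval width = high − low = 3/5 − 0/1 = 3/5
Scaled code = (code − low) / width = (21/50 − 0/1) / 3/5 = 7/10
  d: [0/1, 3/5) 
  b: [3/5, 4/5) ← scaled code falls here ✓
  c: [4/5, 1/1) 

Answer: b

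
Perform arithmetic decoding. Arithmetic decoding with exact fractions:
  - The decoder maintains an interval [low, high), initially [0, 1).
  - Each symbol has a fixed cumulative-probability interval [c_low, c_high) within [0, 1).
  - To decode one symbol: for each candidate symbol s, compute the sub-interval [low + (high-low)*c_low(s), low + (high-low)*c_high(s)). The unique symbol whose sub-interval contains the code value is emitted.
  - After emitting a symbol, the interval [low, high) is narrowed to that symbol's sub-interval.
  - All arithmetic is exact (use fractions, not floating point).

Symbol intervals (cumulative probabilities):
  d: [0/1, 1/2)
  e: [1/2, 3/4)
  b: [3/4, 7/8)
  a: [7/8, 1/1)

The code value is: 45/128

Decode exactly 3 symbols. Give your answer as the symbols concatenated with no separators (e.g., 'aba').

Answer: deb

Derivation:
Step 1: interval [0/1, 1/1), width = 1/1 - 0/1 = 1/1
  'd': [0/1 + 1/1*0/1, 0/1 + 1/1*1/2) = [0/1, 1/2) <- contains code 45/128
  'e': [0/1 + 1/1*1/2, 0/1 + 1/1*3/4) = [1/2, 3/4)
  'b': [0/1 + 1/1*3/4, 0/1 + 1/1*7/8) = [3/4, 7/8)
  'a': [0/1 + 1/1*7/8, 0/1 + 1/1*1/1) = [7/8, 1/1)
  emit 'd', narrow to [0/1, 1/2)
Step 2: interval [0/1, 1/2), width = 1/2 - 0/1 = 1/2
  'd': [0/1 + 1/2*0/1, 0/1 + 1/2*1/2) = [0/1, 1/4)
  'e': [0/1 + 1/2*1/2, 0/1 + 1/2*3/4) = [1/4, 3/8) <- contains code 45/128
  'b': [0/1 + 1/2*3/4, 0/1 + 1/2*7/8) = [3/8, 7/16)
  'a': [0/1 + 1/2*7/8, 0/1 + 1/2*1/1) = [7/16, 1/2)
  emit 'e', narrow to [1/4, 3/8)
Step 3: interval [1/4, 3/8), width = 3/8 - 1/4 = 1/8
  'd': [1/4 + 1/8*0/1, 1/4 + 1/8*1/2) = [1/4, 5/16)
  'e': [1/4 + 1/8*1/2, 1/4 + 1/8*3/4) = [5/16, 11/32)
  'b': [1/4 + 1/8*3/4, 1/4 + 1/8*7/8) = [11/32, 23/64) <- contains code 45/128
  'a': [1/4 + 1/8*7/8, 1/4 + 1/8*1/1) = [23/64, 3/8)
  emit 'b', narrow to [11/32, 23/64)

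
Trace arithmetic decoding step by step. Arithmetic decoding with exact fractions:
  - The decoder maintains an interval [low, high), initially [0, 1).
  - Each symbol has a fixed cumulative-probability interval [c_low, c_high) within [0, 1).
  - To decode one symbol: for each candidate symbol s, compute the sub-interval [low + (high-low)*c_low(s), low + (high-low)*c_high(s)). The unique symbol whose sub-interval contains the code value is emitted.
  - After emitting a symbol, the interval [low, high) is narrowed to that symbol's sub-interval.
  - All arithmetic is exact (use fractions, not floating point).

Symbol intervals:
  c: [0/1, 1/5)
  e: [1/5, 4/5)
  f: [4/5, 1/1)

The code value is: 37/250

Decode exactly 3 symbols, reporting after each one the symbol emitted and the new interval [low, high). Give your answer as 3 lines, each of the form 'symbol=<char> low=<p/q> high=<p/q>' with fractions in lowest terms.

Step 1: interval [0/1, 1/1), width = 1/1 - 0/1 = 1/1
  'c': [0/1 + 1/1*0/1, 0/1 + 1/1*1/5) = [0/1, 1/5) <- contains code 37/250
  'e': [0/1 + 1/1*1/5, 0/1 + 1/1*4/5) = [1/5, 4/5)
  'f': [0/1 + 1/1*4/5, 0/1 + 1/1*1/1) = [4/5, 1/1)
  emit 'c', narrow to [0/1, 1/5)
Step 2: interval [0/1, 1/5), width = 1/5 - 0/1 = 1/5
  'c': [0/1 + 1/5*0/1, 0/1 + 1/5*1/5) = [0/1, 1/25)
  'e': [0/1 + 1/5*1/5, 0/1 + 1/5*4/5) = [1/25, 4/25) <- contains code 37/250
  'f': [0/1 + 1/5*4/5, 0/1 + 1/5*1/1) = [4/25, 1/5)
  emit 'e', narrow to [1/25, 4/25)
Step 3: interval [1/25, 4/25), width = 4/25 - 1/25 = 3/25
  'c': [1/25 + 3/25*0/1, 1/25 + 3/25*1/5) = [1/25, 8/125)
  'e': [1/25 + 3/25*1/5, 1/25 + 3/25*4/5) = [8/125, 17/125)
  'f': [1/25 + 3/25*4/5, 1/25 + 3/25*1/1) = [17/125, 4/25) <- contains code 37/250
  emit 'f', narrow to [17/125, 4/25)

Answer: symbol=c low=0/1 high=1/5
symbol=e low=1/25 high=4/25
symbol=f low=17/125 high=4/25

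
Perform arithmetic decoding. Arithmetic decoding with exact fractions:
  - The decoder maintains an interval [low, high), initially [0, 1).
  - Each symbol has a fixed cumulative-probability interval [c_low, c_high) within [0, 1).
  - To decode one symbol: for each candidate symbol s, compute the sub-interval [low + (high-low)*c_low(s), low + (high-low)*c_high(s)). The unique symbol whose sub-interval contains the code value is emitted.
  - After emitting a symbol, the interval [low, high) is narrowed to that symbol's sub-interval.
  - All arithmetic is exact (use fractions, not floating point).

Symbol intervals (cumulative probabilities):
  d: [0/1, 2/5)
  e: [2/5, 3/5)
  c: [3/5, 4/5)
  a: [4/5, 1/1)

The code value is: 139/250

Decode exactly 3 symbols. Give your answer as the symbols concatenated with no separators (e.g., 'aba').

Answer: eca

Derivation:
Step 1: interval [0/1, 1/1), width = 1/1 - 0/1 = 1/1
  'd': [0/1 + 1/1*0/1, 0/1 + 1/1*2/5) = [0/1, 2/5)
  'e': [0/1 + 1/1*2/5, 0/1 + 1/1*3/5) = [2/5, 3/5) <- contains code 139/250
  'c': [0/1 + 1/1*3/5, 0/1 + 1/1*4/5) = [3/5, 4/5)
  'a': [0/1 + 1/1*4/5, 0/1 + 1/1*1/1) = [4/5, 1/1)
  emit 'e', narrow to [2/5, 3/5)
Step 2: interval [2/5, 3/5), width = 3/5 - 2/5 = 1/5
  'd': [2/5 + 1/5*0/1, 2/5 + 1/5*2/5) = [2/5, 12/25)
  'e': [2/5 + 1/5*2/5, 2/5 + 1/5*3/5) = [12/25, 13/25)
  'c': [2/5 + 1/5*3/5, 2/5 + 1/5*4/5) = [13/25, 14/25) <- contains code 139/250
  'a': [2/5 + 1/5*4/5, 2/5 + 1/5*1/1) = [14/25, 3/5)
  emit 'c', narrow to [13/25, 14/25)
Step 3: interval [13/25, 14/25), width = 14/25 - 13/25 = 1/25
  'd': [13/25 + 1/25*0/1, 13/25 + 1/25*2/5) = [13/25, 67/125)
  'e': [13/25 + 1/25*2/5, 13/25 + 1/25*3/5) = [67/125, 68/125)
  'c': [13/25 + 1/25*3/5, 13/25 + 1/25*4/5) = [68/125, 69/125)
  'a': [13/25 + 1/25*4/5, 13/25 + 1/25*1/1) = [69/125, 14/25) <- contains code 139/250
  emit 'a', narrow to [69/125, 14/25)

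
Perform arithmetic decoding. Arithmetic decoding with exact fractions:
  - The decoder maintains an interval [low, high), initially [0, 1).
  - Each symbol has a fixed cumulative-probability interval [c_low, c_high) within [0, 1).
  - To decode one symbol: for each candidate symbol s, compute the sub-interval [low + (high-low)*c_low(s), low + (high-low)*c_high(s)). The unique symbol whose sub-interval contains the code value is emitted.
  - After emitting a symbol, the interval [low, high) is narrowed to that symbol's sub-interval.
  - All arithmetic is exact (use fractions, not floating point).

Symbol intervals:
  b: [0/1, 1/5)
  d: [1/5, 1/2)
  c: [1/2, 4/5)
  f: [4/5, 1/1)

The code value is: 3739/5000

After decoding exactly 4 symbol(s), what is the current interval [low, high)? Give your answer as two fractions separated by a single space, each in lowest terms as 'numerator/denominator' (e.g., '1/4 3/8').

Answer: 373/500 937/1250

Derivation:
Step 1: interval [0/1, 1/1), width = 1/1 - 0/1 = 1/1
  'b': [0/1 + 1/1*0/1, 0/1 + 1/1*1/5) = [0/1, 1/5)
  'd': [0/1 + 1/1*1/5, 0/1 + 1/1*1/2) = [1/5, 1/2)
  'c': [0/1 + 1/1*1/2, 0/1 + 1/1*4/5) = [1/2, 4/5) <- contains code 3739/5000
  'f': [0/1 + 1/1*4/5, 0/1 + 1/1*1/1) = [4/5, 1/1)
  emit 'c', narrow to [1/2, 4/5)
Step 2: interval [1/2, 4/5), width = 4/5 - 1/2 = 3/10
  'b': [1/2 + 3/10*0/1, 1/2 + 3/10*1/5) = [1/2, 14/25)
  'd': [1/2 + 3/10*1/5, 1/2 + 3/10*1/2) = [14/25, 13/20)
  'c': [1/2 + 3/10*1/2, 1/2 + 3/10*4/5) = [13/20, 37/50)
  'f': [1/2 + 3/10*4/5, 1/2 + 3/10*1/1) = [37/50, 4/5) <- contains code 3739/5000
  emit 'f', narrow to [37/50, 4/5)
Step 3: interval [37/50, 4/5), width = 4/5 - 37/50 = 3/50
  'b': [37/50 + 3/50*0/1, 37/50 + 3/50*1/5) = [37/50, 94/125) <- contains code 3739/5000
  'd': [37/50 + 3/50*1/5, 37/50 + 3/50*1/2) = [94/125, 77/100)
  'c': [37/50 + 3/50*1/2, 37/50 + 3/50*4/5) = [77/100, 197/250)
  'f': [37/50 + 3/50*4/5, 37/50 + 3/50*1/1) = [197/250, 4/5)
  emit 'b', narrow to [37/50, 94/125)
Step 4: interval [37/50, 94/125), width = 94/125 - 37/50 = 3/250
  'b': [37/50 + 3/250*0/1, 37/50 + 3/250*1/5) = [37/50, 464/625)
  'd': [37/50 + 3/250*1/5, 37/50 + 3/250*1/2) = [464/625, 373/500)
  'c': [37/50 + 3/250*1/2, 37/50 + 3/250*4/5) = [373/500, 937/1250) <- contains code 3739/5000
  'f': [37/50 + 3/250*4/5, 37/50 + 3/250*1/1) = [937/1250, 94/125)
  emit 'c', narrow to [373/500, 937/1250)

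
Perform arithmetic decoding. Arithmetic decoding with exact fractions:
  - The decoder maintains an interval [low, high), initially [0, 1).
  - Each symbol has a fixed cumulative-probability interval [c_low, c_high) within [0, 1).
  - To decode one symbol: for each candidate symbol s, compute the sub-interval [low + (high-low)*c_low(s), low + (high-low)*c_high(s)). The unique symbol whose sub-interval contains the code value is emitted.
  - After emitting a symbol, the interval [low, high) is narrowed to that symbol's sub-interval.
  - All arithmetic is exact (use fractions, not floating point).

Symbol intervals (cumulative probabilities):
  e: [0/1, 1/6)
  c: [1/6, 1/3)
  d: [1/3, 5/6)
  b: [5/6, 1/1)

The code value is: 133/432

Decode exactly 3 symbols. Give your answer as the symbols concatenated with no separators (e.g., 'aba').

Step 1: interval [0/1, 1/1), width = 1/1 - 0/1 = 1/1
  'e': [0/1 + 1/1*0/1, 0/1 + 1/1*1/6) = [0/1, 1/6)
  'c': [0/1 + 1/1*1/6, 0/1 + 1/1*1/3) = [1/6, 1/3) <- contains code 133/432
  'd': [0/1 + 1/1*1/3, 0/1 + 1/1*5/6) = [1/3, 5/6)
  'b': [0/1 + 1/1*5/6, 0/1 + 1/1*1/1) = [5/6, 1/1)
  emit 'c', narrow to [1/6, 1/3)
Step 2: interval [1/6, 1/3), width = 1/3 - 1/6 = 1/6
  'e': [1/6 + 1/6*0/1, 1/6 + 1/6*1/6) = [1/6, 7/36)
  'c': [1/6 + 1/6*1/6, 1/6 + 1/6*1/3) = [7/36, 2/9)
  'd': [1/6 + 1/6*1/3, 1/6 + 1/6*5/6) = [2/9, 11/36)
  'b': [1/6 + 1/6*5/6, 1/6 + 1/6*1/1) = [11/36, 1/3) <- contains code 133/432
  emit 'b', narrow to [11/36, 1/3)
Step 3: interval [11/36, 1/3), width = 1/3 - 11/36 = 1/36
  'e': [11/36 + 1/36*0/1, 11/36 + 1/36*1/6) = [11/36, 67/216) <- contains code 133/432
  'c': [11/36 + 1/36*1/6, 11/36 + 1/36*1/3) = [67/216, 17/54)
  'd': [11/36 + 1/36*1/3, 11/36 + 1/36*5/6) = [17/54, 71/216)
  'b': [11/36 + 1/36*5/6, 11/36 + 1/36*1/1) = [71/216, 1/3)
  emit 'e', narrow to [11/36, 67/216)

Answer: cbe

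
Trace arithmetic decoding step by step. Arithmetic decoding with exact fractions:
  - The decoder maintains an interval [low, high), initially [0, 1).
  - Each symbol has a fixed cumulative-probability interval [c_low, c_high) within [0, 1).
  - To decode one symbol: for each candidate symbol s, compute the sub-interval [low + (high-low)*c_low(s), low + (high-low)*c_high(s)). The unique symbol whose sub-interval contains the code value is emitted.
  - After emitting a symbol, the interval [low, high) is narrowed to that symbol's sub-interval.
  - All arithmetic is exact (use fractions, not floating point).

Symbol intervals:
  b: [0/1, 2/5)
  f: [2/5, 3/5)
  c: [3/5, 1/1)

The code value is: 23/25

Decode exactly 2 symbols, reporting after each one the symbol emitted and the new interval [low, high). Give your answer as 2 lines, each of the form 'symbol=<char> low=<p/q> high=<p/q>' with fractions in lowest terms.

Answer: symbol=c low=3/5 high=1/1
symbol=c low=21/25 high=1/1

Derivation:
Step 1: interval [0/1, 1/1), width = 1/1 - 0/1 = 1/1
  'b': [0/1 + 1/1*0/1, 0/1 + 1/1*2/5) = [0/1, 2/5)
  'f': [0/1 + 1/1*2/5, 0/1 + 1/1*3/5) = [2/5, 3/5)
  'c': [0/1 + 1/1*3/5, 0/1 + 1/1*1/1) = [3/5, 1/1) <- contains code 23/25
  emit 'c', narrow to [3/5, 1/1)
Step 2: interval [3/5, 1/1), width = 1/1 - 3/5 = 2/5
  'b': [3/5 + 2/5*0/1, 3/5 + 2/5*2/5) = [3/5, 19/25)
  'f': [3/5 + 2/5*2/5, 3/5 + 2/5*3/5) = [19/25, 21/25)
  'c': [3/5 + 2/5*3/5, 3/5 + 2/5*1/1) = [21/25, 1/1) <- contains code 23/25
  emit 'c', narrow to [21/25, 1/1)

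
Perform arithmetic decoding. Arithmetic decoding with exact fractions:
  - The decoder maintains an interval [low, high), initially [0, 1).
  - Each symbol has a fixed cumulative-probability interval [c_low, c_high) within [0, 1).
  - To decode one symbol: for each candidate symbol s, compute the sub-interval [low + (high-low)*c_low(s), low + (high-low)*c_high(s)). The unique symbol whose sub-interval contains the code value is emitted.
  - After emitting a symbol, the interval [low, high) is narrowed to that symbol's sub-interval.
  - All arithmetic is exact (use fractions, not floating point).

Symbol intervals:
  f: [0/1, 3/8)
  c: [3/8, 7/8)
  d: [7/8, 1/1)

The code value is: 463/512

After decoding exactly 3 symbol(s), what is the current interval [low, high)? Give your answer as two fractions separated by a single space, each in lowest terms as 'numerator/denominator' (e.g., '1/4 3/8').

Step 1: interval [0/1, 1/1), width = 1/1 - 0/1 = 1/1
  'f': [0/1 + 1/1*0/1, 0/1 + 1/1*3/8) = [0/1, 3/8)
  'c': [0/1 + 1/1*3/8, 0/1 + 1/1*7/8) = [3/8, 7/8)
  'd': [0/1 + 1/1*7/8, 0/1 + 1/1*1/1) = [7/8, 1/1) <- contains code 463/512
  emit 'd', narrow to [7/8, 1/1)
Step 2: interval [7/8, 1/1), width = 1/1 - 7/8 = 1/8
  'f': [7/8 + 1/8*0/1, 7/8 + 1/8*3/8) = [7/8, 59/64) <- contains code 463/512
  'c': [7/8 + 1/8*3/8, 7/8 + 1/8*7/8) = [59/64, 63/64)
  'd': [7/8 + 1/8*7/8, 7/8 + 1/8*1/1) = [63/64, 1/1)
  emit 'f', narrow to [7/8, 59/64)
Step 3: interval [7/8, 59/64), width = 59/64 - 7/8 = 3/64
  'f': [7/8 + 3/64*0/1, 7/8 + 3/64*3/8) = [7/8, 457/512)
  'c': [7/8 + 3/64*3/8, 7/8 + 3/64*7/8) = [457/512, 469/512) <- contains code 463/512
  'd': [7/8 + 3/64*7/8, 7/8 + 3/64*1/1) = [469/512, 59/64)
  emit 'c', narrow to [457/512, 469/512)

Answer: 457/512 469/512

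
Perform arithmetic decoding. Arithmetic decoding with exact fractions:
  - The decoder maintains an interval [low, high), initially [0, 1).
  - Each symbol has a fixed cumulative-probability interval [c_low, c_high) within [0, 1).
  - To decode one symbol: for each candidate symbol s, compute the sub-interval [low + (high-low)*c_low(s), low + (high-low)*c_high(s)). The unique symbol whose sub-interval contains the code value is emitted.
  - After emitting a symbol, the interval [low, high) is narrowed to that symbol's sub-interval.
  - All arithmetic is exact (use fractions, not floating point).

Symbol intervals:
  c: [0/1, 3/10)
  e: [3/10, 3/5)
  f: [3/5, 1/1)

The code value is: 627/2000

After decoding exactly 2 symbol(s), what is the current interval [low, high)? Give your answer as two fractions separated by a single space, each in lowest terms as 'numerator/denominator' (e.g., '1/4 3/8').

Answer: 3/10 39/100

Derivation:
Step 1: interval [0/1, 1/1), width = 1/1 - 0/1 = 1/1
  'c': [0/1 + 1/1*0/1, 0/1 + 1/1*3/10) = [0/1, 3/10)
  'e': [0/1 + 1/1*3/10, 0/1 + 1/1*3/5) = [3/10, 3/5) <- contains code 627/2000
  'f': [0/1 + 1/1*3/5, 0/1 + 1/1*1/1) = [3/5, 1/1)
  emit 'e', narrow to [3/10, 3/5)
Step 2: interval [3/10, 3/5), width = 3/5 - 3/10 = 3/10
  'c': [3/10 + 3/10*0/1, 3/10 + 3/10*3/10) = [3/10, 39/100) <- contains code 627/2000
  'e': [3/10 + 3/10*3/10, 3/10 + 3/10*3/5) = [39/100, 12/25)
  'f': [3/10 + 3/10*3/5, 3/10 + 3/10*1/1) = [12/25, 3/5)
  emit 'c', narrow to [3/10, 39/100)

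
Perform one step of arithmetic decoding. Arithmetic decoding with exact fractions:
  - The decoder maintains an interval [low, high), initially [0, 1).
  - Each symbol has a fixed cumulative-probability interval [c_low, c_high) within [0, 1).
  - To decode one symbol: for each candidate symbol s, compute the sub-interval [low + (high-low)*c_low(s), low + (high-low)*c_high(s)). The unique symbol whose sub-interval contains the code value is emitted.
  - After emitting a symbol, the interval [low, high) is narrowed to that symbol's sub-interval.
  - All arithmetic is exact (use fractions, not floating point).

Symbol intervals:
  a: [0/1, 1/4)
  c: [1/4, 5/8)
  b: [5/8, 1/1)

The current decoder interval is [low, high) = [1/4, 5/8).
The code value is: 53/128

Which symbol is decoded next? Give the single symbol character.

Interval width = high − low = 5/8 − 1/4 = 3/8
Scaled code = (code − low) / width = (53/128 − 1/4) / 3/8 = 7/16
  a: [0/1, 1/4) 
  c: [1/4, 5/8) ← scaled code falls here ✓
  b: [5/8, 1/1) 

Answer: c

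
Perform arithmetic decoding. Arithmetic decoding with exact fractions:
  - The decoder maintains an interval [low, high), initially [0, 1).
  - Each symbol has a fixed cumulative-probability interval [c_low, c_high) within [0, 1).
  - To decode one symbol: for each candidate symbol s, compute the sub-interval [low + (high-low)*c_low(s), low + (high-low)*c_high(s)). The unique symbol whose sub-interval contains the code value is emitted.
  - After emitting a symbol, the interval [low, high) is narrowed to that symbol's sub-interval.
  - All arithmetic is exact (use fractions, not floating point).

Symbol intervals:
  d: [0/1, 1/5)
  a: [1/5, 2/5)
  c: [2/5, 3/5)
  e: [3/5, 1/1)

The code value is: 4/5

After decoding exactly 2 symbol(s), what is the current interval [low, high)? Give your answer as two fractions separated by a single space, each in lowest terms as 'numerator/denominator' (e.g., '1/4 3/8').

Answer: 19/25 21/25

Derivation:
Step 1: interval [0/1, 1/1), width = 1/1 - 0/1 = 1/1
  'd': [0/1 + 1/1*0/1, 0/1 + 1/1*1/5) = [0/1, 1/5)
  'a': [0/1 + 1/1*1/5, 0/1 + 1/1*2/5) = [1/5, 2/5)
  'c': [0/1 + 1/1*2/5, 0/1 + 1/1*3/5) = [2/5, 3/5)
  'e': [0/1 + 1/1*3/5, 0/1 + 1/1*1/1) = [3/5, 1/1) <- contains code 4/5
  emit 'e', narrow to [3/5, 1/1)
Step 2: interval [3/5, 1/1), width = 1/1 - 3/5 = 2/5
  'd': [3/5 + 2/5*0/1, 3/5 + 2/5*1/5) = [3/5, 17/25)
  'a': [3/5 + 2/5*1/5, 3/5 + 2/5*2/5) = [17/25, 19/25)
  'c': [3/5 + 2/5*2/5, 3/5 + 2/5*3/5) = [19/25, 21/25) <- contains code 4/5
  'e': [3/5 + 2/5*3/5, 3/5 + 2/5*1/1) = [21/25, 1/1)
  emit 'c', narrow to [19/25, 21/25)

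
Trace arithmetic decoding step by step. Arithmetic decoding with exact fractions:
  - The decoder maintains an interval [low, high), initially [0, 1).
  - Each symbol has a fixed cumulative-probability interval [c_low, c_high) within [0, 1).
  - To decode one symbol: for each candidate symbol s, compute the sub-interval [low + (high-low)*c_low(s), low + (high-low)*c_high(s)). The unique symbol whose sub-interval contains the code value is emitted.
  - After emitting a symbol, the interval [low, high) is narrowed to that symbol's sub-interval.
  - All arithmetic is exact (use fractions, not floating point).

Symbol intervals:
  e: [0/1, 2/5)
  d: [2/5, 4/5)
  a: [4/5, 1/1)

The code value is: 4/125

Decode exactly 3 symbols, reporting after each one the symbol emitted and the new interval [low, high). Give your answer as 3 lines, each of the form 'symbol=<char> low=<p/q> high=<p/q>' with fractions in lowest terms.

Answer: symbol=e low=0/1 high=2/5
symbol=e low=0/1 high=4/25
symbol=e low=0/1 high=8/125

Derivation:
Step 1: interval [0/1, 1/1), width = 1/1 - 0/1 = 1/1
  'e': [0/1 + 1/1*0/1, 0/1 + 1/1*2/5) = [0/1, 2/5) <- contains code 4/125
  'd': [0/1 + 1/1*2/5, 0/1 + 1/1*4/5) = [2/5, 4/5)
  'a': [0/1 + 1/1*4/5, 0/1 + 1/1*1/1) = [4/5, 1/1)
  emit 'e', narrow to [0/1, 2/5)
Step 2: interval [0/1, 2/5), width = 2/5 - 0/1 = 2/5
  'e': [0/1 + 2/5*0/1, 0/1 + 2/5*2/5) = [0/1, 4/25) <- contains code 4/125
  'd': [0/1 + 2/5*2/5, 0/1 + 2/5*4/5) = [4/25, 8/25)
  'a': [0/1 + 2/5*4/5, 0/1 + 2/5*1/1) = [8/25, 2/5)
  emit 'e', narrow to [0/1, 4/25)
Step 3: interval [0/1, 4/25), width = 4/25 - 0/1 = 4/25
  'e': [0/1 + 4/25*0/1, 0/1 + 4/25*2/5) = [0/1, 8/125) <- contains code 4/125
  'd': [0/1 + 4/25*2/5, 0/1 + 4/25*4/5) = [8/125, 16/125)
  'a': [0/1 + 4/25*4/5, 0/1 + 4/25*1/1) = [16/125, 4/25)
  emit 'e', narrow to [0/1, 8/125)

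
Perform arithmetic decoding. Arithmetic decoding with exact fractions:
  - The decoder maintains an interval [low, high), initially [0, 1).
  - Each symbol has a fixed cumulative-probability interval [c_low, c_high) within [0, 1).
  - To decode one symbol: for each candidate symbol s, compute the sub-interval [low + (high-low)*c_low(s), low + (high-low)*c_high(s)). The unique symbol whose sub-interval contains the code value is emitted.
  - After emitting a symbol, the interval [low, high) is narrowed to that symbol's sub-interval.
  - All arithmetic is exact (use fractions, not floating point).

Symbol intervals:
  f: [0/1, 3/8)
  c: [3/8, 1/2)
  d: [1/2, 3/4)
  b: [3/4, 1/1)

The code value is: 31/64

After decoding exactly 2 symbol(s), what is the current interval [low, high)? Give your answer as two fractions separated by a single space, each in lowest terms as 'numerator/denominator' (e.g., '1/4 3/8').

Step 1: interval [0/1, 1/1), width = 1/1 - 0/1 = 1/1
  'f': [0/1 + 1/1*0/1, 0/1 + 1/1*3/8) = [0/1, 3/8)
  'c': [0/1 + 1/1*3/8, 0/1 + 1/1*1/2) = [3/8, 1/2) <- contains code 31/64
  'd': [0/1 + 1/1*1/2, 0/1 + 1/1*3/4) = [1/2, 3/4)
  'b': [0/1 + 1/1*3/4, 0/1 + 1/1*1/1) = [3/4, 1/1)
  emit 'c', narrow to [3/8, 1/2)
Step 2: interval [3/8, 1/2), width = 1/2 - 3/8 = 1/8
  'f': [3/8 + 1/8*0/1, 3/8 + 1/8*3/8) = [3/8, 27/64)
  'c': [3/8 + 1/8*3/8, 3/8 + 1/8*1/2) = [27/64, 7/16)
  'd': [3/8 + 1/8*1/2, 3/8 + 1/8*3/4) = [7/16, 15/32)
  'b': [3/8 + 1/8*3/4, 3/8 + 1/8*1/1) = [15/32, 1/2) <- contains code 31/64
  emit 'b', narrow to [15/32, 1/2)

Answer: 15/32 1/2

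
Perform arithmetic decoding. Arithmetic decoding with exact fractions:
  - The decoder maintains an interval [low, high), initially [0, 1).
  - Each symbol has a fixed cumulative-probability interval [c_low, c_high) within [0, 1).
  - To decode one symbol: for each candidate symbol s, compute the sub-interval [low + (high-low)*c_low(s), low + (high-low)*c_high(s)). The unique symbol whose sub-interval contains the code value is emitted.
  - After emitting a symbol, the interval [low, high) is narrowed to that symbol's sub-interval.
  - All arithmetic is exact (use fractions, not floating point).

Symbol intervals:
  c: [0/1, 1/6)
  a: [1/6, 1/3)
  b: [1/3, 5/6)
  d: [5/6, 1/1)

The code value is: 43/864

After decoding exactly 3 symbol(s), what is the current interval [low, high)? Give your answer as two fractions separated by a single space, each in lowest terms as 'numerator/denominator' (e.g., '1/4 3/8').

Answer: 1/27 11/216

Derivation:
Step 1: interval [0/1, 1/1), width = 1/1 - 0/1 = 1/1
  'c': [0/1 + 1/1*0/1, 0/1 + 1/1*1/6) = [0/1, 1/6) <- contains code 43/864
  'a': [0/1 + 1/1*1/6, 0/1 + 1/1*1/3) = [1/6, 1/3)
  'b': [0/1 + 1/1*1/3, 0/1 + 1/1*5/6) = [1/3, 5/6)
  'd': [0/1 + 1/1*5/6, 0/1 + 1/1*1/1) = [5/6, 1/1)
  emit 'c', narrow to [0/1, 1/6)
Step 2: interval [0/1, 1/6), width = 1/6 - 0/1 = 1/6
  'c': [0/1 + 1/6*0/1, 0/1 + 1/6*1/6) = [0/1, 1/36)
  'a': [0/1 + 1/6*1/6, 0/1 + 1/6*1/3) = [1/36, 1/18) <- contains code 43/864
  'b': [0/1 + 1/6*1/3, 0/1 + 1/6*5/6) = [1/18, 5/36)
  'd': [0/1 + 1/6*5/6, 0/1 + 1/6*1/1) = [5/36, 1/6)
  emit 'a', narrow to [1/36, 1/18)
Step 3: interval [1/36, 1/18), width = 1/18 - 1/36 = 1/36
  'c': [1/36 + 1/36*0/1, 1/36 + 1/36*1/6) = [1/36, 7/216)
  'a': [1/36 + 1/36*1/6, 1/36 + 1/36*1/3) = [7/216, 1/27)
  'b': [1/36 + 1/36*1/3, 1/36 + 1/36*5/6) = [1/27, 11/216) <- contains code 43/864
  'd': [1/36 + 1/36*5/6, 1/36 + 1/36*1/1) = [11/216, 1/18)
  emit 'b', narrow to [1/27, 11/216)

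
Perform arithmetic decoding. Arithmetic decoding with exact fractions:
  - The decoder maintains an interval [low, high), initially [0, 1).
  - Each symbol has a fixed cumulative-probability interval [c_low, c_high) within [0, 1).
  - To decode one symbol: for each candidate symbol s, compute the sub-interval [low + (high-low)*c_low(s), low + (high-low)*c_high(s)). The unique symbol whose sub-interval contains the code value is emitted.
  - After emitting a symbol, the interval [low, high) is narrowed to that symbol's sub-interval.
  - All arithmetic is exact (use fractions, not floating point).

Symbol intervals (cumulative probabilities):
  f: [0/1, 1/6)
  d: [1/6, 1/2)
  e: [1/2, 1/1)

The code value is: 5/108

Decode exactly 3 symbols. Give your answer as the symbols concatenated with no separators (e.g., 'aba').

Step 1: interval [0/1, 1/1), width = 1/1 - 0/1 = 1/1
  'f': [0/1 + 1/1*0/1, 0/1 + 1/1*1/6) = [0/1, 1/6) <- contains code 5/108
  'd': [0/1 + 1/1*1/6, 0/1 + 1/1*1/2) = [1/6, 1/2)
  'e': [0/1 + 1/1*1/2, 0/1 + 1/1*1/1) = [1/2, 1/1)
  emit 'f', narrow to [0/1, 1/6)
Step 2: interval [0/1, 1/6), width = 1/6 - 0/1 = 1/6
  'f': [0/1 + 1/6*0/1, 0/1 + 1/6*1/6) = [0/1, 1/36)
  'd': [0/1 + 1/6*1/6, 0/1 + 1/6*1/2) = [1/36, 1/12) <- contains code 5/108
  'e': [0/1 + 1/6*1/2, 0/1 + 1/6*1/1) = [1/12, 1/6)
  emit 'd', narrow to [1/36, 1/12)
Step 3: interval [1/36, 1/12), width = 1/12 - 1/36 = 1/18
  'f': [1/36 + 1/18*0/1, 1/36 + 1/18*1/6) = [1/36, 1/27)
  'd': [1/36 + 1/18*1/6, 1/36 + 1/18*1/2) = [1/27, 1/18) <- contains code 5/108
  'e': [1/36 + 1/18*1/2, 1/36 + 1/18*1/1) = [1/18, 1/12)
  emit 'd', narrow to [1/27, 1/18)

Answer: fdd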